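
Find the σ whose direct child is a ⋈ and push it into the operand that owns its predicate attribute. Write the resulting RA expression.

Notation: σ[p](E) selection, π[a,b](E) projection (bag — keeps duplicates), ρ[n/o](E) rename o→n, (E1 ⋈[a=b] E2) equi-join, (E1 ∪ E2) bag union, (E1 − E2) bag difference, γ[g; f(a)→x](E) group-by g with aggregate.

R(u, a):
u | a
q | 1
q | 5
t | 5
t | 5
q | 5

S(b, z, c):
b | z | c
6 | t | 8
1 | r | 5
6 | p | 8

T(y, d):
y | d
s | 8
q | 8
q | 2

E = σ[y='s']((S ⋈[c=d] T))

σ filters on y, owned by the right side.
E' = (S ⋈[c=d] σ[y='s'](T))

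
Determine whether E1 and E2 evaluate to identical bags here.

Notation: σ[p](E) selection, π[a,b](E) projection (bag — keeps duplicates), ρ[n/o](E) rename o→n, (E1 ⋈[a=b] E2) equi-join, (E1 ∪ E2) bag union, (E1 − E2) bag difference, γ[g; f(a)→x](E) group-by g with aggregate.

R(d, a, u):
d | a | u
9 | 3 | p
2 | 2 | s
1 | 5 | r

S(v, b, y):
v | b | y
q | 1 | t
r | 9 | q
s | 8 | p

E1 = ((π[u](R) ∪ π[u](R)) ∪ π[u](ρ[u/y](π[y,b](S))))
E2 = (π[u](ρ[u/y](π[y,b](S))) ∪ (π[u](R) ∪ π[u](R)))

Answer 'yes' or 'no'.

E1 stepwise |·|:
  R → 3
  π[u](R) → 3
  R → 3
  π[u](R) → 3
  (π[u](R) ∪ π[u](R)) → 6
  S → 3
  π[y,b](S) → 3
  ρ[u/y](π[y,b](S)) → 3
  π[u](ρ[u/y](π[y,b](S))) → 3
  ((π[u](R) ∪ π[u](R)) ∪ π[u](ρ[u/y](π[y,b](S)))) → 9
E2 stepwise |·|:
  S → 3
  π[y,b](S) → 3
  ρ[u/y](π[y,b](S)) → 3
  π[u](ρ[u/y](π[y,b](S))) → 3
  R → 3
  π[u](R) → 3
  R → 3
  π[u](R) → 3
  (π[u](R) ∪ π[u](R)) → 6
  (π[u](ρ[u/y](π[y,b](S))) ∪ (π[u](R) ∪ π[u](R))) → 9

E1 and E2 produce the same multiset:
u
p
p
p
q
r
r
s
s
t

yes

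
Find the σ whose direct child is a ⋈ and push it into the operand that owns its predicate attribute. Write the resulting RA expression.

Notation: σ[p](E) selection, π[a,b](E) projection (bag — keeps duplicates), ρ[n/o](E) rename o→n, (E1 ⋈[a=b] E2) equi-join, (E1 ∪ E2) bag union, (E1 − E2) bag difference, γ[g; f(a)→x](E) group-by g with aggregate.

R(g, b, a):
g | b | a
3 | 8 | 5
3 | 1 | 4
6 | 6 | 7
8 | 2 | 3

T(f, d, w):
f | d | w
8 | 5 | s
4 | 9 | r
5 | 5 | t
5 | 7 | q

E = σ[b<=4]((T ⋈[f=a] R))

σ filters on b, owned by the right side.
E' = (T ⋈[f=a] σ[b<=4](R))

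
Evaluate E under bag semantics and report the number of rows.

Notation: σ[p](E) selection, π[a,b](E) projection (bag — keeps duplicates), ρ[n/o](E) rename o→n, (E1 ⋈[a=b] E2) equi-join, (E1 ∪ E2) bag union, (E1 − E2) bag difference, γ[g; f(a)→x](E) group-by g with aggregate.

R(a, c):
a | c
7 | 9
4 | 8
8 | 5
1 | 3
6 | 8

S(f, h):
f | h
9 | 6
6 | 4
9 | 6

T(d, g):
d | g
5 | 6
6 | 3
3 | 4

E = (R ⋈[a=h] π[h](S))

Row counts bottom-up:
  R → 5
  S → 3
  π[h](S) → 3
  (R ⋈[a=h] π[h](S)) → 3

|E| = 3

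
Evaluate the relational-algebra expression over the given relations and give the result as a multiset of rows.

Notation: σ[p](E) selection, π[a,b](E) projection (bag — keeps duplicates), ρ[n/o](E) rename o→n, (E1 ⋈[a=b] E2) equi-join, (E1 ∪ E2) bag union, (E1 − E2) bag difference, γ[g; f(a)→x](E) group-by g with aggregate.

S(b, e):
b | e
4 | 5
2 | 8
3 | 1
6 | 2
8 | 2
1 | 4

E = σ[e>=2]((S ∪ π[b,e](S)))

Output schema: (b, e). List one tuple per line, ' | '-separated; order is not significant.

Per-node cardinality:
  S → 6
  S → 6
  π[b,e](S) → 6
  (S ∪ π[b,e](S)) → 12
  σ[e>=2]((S ∪ π[b,e](S))) → 10

== RESULT ==
b | e
1 | 4
1 | 4
2 | 8
2 | 8
4 | 5
4 | 5
6 | 2
6 | 2
8 | 2
8 | 2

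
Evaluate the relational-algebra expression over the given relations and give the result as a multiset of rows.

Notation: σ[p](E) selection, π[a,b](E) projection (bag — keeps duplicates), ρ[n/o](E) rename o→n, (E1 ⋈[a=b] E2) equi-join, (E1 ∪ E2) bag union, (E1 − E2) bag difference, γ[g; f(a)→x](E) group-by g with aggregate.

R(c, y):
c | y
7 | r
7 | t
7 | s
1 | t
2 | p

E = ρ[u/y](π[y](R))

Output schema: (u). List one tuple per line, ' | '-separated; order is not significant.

Subexpression sizes:
  R → 5
  π[y](R) → 5
  ρ[u/y](π[y](R)) → 5

== RESULT ==
u
p
r
s
t
t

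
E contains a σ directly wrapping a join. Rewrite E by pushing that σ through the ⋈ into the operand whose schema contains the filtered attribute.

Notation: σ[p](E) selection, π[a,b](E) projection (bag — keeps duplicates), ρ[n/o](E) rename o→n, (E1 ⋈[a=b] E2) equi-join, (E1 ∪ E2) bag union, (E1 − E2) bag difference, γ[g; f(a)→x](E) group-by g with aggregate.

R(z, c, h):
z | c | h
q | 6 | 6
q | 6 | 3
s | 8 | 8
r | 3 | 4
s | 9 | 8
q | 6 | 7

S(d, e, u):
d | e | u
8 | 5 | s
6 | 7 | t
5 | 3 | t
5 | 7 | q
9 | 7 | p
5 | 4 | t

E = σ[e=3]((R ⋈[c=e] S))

σ filters on e, owned by the right side.
E' = (R ⋈[c=e] σ[e=3](S))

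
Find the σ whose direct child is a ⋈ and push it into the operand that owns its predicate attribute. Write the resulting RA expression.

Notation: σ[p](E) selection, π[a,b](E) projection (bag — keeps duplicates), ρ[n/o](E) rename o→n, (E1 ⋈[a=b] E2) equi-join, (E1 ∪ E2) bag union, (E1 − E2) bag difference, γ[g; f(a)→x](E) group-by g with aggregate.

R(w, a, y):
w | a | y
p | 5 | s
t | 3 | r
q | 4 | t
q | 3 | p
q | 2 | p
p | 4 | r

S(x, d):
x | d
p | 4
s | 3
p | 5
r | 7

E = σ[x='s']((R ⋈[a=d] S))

σ filters on x, owned by the right side.
E' = (R ⋈[a=d] σ[x='s'](S))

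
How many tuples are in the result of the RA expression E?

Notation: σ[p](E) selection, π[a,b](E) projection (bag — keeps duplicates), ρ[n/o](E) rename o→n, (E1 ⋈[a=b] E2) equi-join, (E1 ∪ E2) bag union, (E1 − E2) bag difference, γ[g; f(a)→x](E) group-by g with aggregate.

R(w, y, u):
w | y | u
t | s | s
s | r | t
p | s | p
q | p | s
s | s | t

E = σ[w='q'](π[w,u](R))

Stepwise |·|:
  R → 5
  π[w,u](R) → 5
  σ[w='q'](π[w,u](R)) → 1

|E| = 1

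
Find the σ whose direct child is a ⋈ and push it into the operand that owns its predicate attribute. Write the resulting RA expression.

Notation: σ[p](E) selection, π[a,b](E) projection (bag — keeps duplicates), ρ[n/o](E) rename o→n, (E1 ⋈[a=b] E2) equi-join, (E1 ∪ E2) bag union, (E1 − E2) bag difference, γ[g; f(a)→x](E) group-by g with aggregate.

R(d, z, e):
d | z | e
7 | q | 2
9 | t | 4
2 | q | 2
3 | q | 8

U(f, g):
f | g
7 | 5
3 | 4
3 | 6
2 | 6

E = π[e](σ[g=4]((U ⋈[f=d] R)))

σ filters on g, owned by the left side.
E' = π[e]((σ[g=4](U) ⋈[f=d] R))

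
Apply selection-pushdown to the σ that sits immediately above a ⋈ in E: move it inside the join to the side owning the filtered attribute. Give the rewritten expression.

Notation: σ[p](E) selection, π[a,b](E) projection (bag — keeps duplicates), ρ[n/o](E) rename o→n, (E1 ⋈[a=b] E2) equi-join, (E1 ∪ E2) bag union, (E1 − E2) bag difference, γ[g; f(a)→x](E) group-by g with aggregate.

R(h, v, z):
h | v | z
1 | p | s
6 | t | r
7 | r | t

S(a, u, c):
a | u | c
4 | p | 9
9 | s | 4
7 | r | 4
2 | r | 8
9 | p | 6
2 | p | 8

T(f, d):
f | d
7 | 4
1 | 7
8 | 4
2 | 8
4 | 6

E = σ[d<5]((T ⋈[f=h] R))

σ filters on d, owned by the left side.
E' = (σ[d<5](T) ⋈[f=h] R)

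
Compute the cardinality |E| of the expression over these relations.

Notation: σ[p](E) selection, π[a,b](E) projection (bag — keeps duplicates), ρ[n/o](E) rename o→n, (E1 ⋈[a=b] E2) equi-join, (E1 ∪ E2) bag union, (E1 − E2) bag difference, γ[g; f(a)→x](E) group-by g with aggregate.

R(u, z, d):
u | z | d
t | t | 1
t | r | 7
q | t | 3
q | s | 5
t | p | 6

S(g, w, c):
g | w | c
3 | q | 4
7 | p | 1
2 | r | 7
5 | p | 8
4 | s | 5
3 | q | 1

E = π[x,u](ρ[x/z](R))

Subexpression sizes:
  R → 5
  ρ[x/z](R) → 5
  π[x,u](ρ[x/z](R)) → 5

|E| = 5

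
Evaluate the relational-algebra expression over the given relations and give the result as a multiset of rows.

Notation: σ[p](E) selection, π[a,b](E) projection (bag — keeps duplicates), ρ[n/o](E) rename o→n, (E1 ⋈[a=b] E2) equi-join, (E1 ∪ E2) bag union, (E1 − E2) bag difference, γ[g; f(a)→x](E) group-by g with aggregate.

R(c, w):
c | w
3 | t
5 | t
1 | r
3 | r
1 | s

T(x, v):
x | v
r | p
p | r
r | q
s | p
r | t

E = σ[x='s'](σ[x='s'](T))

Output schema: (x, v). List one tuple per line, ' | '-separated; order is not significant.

Stepwise |·|:
  T → 5
  σ[x='s'](T) → 1
  σ[x='s'](σ[x='s'](T)) → 1

== RESULT ==
x | v
s | p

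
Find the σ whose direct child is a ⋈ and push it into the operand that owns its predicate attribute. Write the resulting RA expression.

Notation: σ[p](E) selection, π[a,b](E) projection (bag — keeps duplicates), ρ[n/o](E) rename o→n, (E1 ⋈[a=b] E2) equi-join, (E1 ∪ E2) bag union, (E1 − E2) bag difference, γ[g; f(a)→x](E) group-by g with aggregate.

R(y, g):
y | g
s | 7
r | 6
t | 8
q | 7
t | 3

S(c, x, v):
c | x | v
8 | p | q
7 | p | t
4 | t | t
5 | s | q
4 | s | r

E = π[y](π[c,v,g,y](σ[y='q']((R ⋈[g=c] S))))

σ filters on y, owned by the left side.
E' = π[y](π[c,v,g,y]((σ[y='q'](R) ⋈[g=c] S)))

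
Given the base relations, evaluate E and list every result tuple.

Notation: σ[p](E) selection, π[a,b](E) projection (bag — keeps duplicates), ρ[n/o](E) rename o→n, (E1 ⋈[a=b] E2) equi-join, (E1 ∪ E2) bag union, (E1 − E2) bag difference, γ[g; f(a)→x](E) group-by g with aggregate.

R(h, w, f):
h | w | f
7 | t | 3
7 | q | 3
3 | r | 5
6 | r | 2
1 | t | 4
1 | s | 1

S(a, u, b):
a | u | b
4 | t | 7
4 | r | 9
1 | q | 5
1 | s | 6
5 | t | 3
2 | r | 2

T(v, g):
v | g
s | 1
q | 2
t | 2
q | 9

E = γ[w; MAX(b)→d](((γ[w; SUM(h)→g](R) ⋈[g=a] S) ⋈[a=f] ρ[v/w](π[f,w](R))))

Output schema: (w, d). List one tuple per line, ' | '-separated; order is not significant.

Subexpression sizes:
  R → 6
  γ[w; SUM(h)→g](R) → 4
  S → 6
  (γ[w; SUM(h)→g](R) ⋈[g=a] S) → 2
  R → 6
  π[f,w](R) → 6
  ρ[v/w](π[f,w](R)) → 6
  ((γ[w; SUM(h)→g](R) ⋈[g=a] S) ⋈[a=f] ρ[v/w](π[f,w](R))) → 2
  γ[w; MAX(b)→d](((γ[w; SUM(h)→g](R) ⋈[g=a] S) ⋈[a=f] ρ[v/w](π[f,w](R)))) → 1

== RESULT ==
w | d
s | 6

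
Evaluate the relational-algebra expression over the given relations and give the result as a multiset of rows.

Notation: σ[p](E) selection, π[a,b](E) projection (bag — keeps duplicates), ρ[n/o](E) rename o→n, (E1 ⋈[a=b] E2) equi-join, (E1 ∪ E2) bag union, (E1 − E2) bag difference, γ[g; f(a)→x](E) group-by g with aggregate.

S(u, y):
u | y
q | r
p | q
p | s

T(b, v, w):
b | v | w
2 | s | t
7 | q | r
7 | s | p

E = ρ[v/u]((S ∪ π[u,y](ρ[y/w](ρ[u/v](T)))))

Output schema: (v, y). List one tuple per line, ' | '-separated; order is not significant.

Row counts bottom-up:
  S → 3
  T → 3
  ρ[u/v](T) → 3
  ρ[y/w](ρ[u/v](T)) → 3
  π[u,y](ρ[y/w](ρ[u/v](T))) → 3
  (S ∪ π[u,y](ρ[y/w](ρ[u/v](T)))) → 6
  ρ[v/u]((S ∪ π[u,y](ρ[y/w](ρ[u/v](T))))) → 6

== RESULT ==
v | y
p | q
p | s
q | r
q | r
s | p
s | t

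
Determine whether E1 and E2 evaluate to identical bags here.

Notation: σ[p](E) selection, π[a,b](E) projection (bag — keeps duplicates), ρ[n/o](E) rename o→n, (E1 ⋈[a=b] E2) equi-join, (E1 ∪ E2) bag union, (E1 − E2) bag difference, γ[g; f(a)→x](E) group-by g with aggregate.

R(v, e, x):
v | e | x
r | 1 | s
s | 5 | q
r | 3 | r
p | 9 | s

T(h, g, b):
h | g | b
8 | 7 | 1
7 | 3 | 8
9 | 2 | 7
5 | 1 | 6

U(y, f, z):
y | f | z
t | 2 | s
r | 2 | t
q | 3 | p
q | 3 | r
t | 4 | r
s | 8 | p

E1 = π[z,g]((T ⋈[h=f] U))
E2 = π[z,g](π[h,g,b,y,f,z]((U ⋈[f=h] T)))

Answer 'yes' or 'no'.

E1 row counts bottom-up:
  T → 4
  U → 6
  (T ⋈[h=f] U) → 1
  π[z,g]((T ⋈[h=f] U)) → 1
E2 row counts bottom-up:
  U → 6
  T → 4
  (U ⋈[f=h] T) → 1
  π[h,g,b,y,f,z]((U ⋈[f=h] T)) → 1
  π[z,g](π[h,g,b,y,f,z]((U ⋈[f=h] T))) → 1

E1 and E2 produce the same multiset:
z | g
p | 7

yes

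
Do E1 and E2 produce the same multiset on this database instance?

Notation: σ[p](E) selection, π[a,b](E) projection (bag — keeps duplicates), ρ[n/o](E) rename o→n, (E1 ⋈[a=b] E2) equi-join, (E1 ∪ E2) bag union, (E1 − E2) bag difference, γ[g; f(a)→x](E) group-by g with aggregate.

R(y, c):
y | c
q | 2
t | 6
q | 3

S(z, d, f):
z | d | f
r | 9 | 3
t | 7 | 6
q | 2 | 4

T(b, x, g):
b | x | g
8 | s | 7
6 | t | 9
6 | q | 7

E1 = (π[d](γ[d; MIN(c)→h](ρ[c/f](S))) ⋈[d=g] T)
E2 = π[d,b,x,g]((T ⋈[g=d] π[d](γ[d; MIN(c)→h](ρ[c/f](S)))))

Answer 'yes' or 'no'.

E1 subexpression sizes:
  S → 3
  ρ[c/f](S) → 3
  γ[d; MIN(c)→h](ρ[c/f](S)) → 3
  π[d](γ[d; MIN(c)→h](ρ[c/f](S))) → 3
  T → 3
  (π[d](γ[d; MIN(c)→h](ρ[c/f](S))) ⋈[d=g] T) → 3
E2 subexpression sizes:
  T → 3
  S → 3
  ρ[c/f](S) → 3
  γ[d; MIN(c)→h](ρ[c/f](S)) → 3
  π[d](γ[d; MIN(c)→h](ρ[c/f](S))) → 3
  (T ⋈[g=d] π[d](γ[d; MIN(c)→h](ρ[c/f](S)))) → 3
  π[d,b,x,g]((T ⋈[g=d] π[d](γ[d; MIN(c)→h](ρ[c/f](S))))) → 3

E1 and E2 produce the same multiset:
d | b | x | g
7 | 6 | q | 7
7 | 8 | s | 7
9 | 6 | t | 9

yes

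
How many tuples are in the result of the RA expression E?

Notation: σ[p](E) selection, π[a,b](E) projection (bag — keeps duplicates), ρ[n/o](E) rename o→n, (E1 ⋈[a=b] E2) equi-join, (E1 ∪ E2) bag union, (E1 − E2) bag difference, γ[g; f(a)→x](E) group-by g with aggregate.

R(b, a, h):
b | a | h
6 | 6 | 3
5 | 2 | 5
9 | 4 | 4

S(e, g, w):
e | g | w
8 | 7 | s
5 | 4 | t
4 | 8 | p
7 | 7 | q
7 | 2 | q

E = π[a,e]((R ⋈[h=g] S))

Per-node cardinality:
  R → 3
  S → 5
  (R ⋈[h=g] S) → 1
  π[a,e]((R ⋈[h=g] S)) → 1

|E| = 1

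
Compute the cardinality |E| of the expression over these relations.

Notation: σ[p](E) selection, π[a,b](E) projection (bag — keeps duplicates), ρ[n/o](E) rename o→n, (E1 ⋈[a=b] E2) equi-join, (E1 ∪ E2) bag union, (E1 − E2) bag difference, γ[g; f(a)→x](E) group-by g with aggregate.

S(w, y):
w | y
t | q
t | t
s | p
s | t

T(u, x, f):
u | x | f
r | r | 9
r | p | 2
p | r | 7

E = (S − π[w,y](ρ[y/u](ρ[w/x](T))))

Row counts bottom-up:
  S → 4
  T → 3
  ρ[w/x](T) → 3
  ρ[y/u](ρ[w/x](T)) → 3
  π[w,y](ρ[y/u](ρ[w/x](T))) → 3
  (S − π[w,y](ρ[y/u](ρ[w/x](T)))) → 4

|E| = 4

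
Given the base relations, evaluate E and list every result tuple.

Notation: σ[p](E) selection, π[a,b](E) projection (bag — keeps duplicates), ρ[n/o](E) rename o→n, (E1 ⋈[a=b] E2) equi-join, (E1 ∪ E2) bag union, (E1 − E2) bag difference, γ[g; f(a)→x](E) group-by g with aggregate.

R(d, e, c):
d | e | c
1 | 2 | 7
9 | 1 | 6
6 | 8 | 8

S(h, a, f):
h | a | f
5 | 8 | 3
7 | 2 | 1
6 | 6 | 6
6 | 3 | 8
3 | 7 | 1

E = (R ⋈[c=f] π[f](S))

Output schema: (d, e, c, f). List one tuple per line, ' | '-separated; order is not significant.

Per-node cardinality:
  R → 3
  S → 5
  π[f](S) → 5
  (R ⋈[c=f] π[f](S)) → 2

== RESULT ==
d | e | c | f
6 | 8 | 8 | 8
9 | 1 | 6 | 6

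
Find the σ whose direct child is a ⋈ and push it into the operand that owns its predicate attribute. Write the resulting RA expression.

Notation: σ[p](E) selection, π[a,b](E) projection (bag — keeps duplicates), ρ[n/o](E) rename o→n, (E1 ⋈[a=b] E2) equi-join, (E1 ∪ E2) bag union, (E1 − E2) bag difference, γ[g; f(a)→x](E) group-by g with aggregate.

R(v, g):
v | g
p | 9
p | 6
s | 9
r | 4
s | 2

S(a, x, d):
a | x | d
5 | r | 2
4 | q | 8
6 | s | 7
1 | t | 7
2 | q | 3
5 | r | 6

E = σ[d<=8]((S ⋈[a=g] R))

σ filters on d, owned by the left side.
E' = (σ[d<=8](S) ⋈[a=g] R)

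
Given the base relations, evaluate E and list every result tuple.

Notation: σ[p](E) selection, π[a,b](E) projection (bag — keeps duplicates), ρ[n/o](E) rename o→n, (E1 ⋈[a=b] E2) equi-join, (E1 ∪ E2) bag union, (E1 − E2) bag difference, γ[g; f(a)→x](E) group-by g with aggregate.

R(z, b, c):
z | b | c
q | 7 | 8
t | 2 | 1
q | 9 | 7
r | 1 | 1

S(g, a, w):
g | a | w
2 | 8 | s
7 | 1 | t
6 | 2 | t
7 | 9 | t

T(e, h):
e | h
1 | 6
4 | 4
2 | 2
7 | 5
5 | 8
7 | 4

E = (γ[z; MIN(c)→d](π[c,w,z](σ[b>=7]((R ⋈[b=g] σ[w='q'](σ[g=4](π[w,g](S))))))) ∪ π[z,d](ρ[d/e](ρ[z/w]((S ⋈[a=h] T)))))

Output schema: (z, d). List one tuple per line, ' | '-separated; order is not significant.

Subexpression sizes:
  R → 4
  S → 4
  π[w,g](S) → 4
  σ[g=4](π[w,g](S)) → 0
  σ[w='q'](σ[g=4](π[w,g](S))) → 0
  (R ⋈[b=g] σ[w='q'](σ[g=4](π[w,g](S)))) → 0
  σ[b>=7]((R ⋈[b=g] σ[w='q'](σ[g=4](π[w,g](S))))) → 0
  π[c,w,z](σ[b>=7]((R ⋈[b=g] σ[w='q'](σ[g=4](π[w,g](S)))))) → 0
  γ[z; MIN(c)→d](π[c,w,z](σ[b>=7]((R ⋈[b=g] σ[w='q'](σ[g=4](π[w,g](S))))))) → 0
  S → 4
  T → 6
  (S ⋈[a=h] T) → 2
  ρ[z/w]((S ⋈[a=h] T)) → 2
  ρ[d/e](ρ[z/w]((S ⋈[a=h] T))) → 2
  π[z,d](ρ[d/e](ρ[z/w]((S ⋈[a=h] T)))) → 2
  (γ[z; MIN(c)→d](π[c,w,z](σ[b>=7]((R ⋈[b=g] σ[w='q'](σ[g=4](π[w,g](S))))))) ∪ π[z,d](ρ[d/e](ρ[z/w]((S ⋈[a=h] T))))) → 2

== RESULT ==
z | d
s | 5
t | 2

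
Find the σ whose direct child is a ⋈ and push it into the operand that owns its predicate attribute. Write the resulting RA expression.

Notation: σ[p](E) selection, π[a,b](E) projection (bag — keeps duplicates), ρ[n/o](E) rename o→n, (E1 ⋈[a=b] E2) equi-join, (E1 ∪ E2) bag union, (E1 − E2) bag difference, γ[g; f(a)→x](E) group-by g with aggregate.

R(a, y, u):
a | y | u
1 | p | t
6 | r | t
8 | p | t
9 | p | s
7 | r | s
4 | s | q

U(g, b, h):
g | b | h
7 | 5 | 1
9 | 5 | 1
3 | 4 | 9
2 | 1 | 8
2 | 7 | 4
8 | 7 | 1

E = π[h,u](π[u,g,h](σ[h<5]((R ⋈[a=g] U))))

σ filters on h, owned by the right side.
E' = π[h,u](π[u,g,h]((R ⋈[a=g] σ[h<5](U))))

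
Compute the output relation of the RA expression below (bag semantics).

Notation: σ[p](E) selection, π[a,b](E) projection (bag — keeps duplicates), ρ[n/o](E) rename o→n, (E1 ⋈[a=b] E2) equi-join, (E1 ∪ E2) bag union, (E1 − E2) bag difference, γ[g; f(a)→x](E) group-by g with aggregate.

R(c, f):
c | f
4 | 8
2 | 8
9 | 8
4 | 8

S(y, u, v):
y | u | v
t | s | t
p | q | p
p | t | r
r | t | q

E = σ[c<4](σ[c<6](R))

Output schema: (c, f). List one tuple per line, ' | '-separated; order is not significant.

Stepwise |·|:
  R → 4
  σ[c<6](R) → 3
  σ[c<4](σ[c<6](R)) → 1

== RESULT ==
c | f
2 | 8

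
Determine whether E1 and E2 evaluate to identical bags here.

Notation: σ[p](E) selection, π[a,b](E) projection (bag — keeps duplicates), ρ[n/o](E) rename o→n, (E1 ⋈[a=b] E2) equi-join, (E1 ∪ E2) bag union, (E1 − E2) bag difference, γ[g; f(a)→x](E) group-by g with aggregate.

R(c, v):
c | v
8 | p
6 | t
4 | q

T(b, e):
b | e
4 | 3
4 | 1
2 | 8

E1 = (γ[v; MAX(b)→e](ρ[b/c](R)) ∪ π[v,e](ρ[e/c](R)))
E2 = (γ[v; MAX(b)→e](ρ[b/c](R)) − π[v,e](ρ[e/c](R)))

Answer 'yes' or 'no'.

E1 row counts bottom-up:
  R → 3
  ρ[b/c](R) → 3
  γ[v; MAX(b)→e](ρ[b/c](R)) → 3
  R → 3
  ρ[e/c](R) → 3
  π[v,e](ρ[e/c](R)) → 3
  (γ[v; MAX(b)→e](ρ[b/c](R)) ∪ π[v,e](ρ[e/c](R))) → 6
E2 row counts bottom-up:
  R → 3
  ρ[b/c](R) → 3
  γ[v; MAX(b)→e](ρ[b/c](R)) → 3
  R → 3
  ρ[e/c](R) → 3
  π[v,e](ρ[e/c](R)) → 3
  (γ[v; MAX(b)→e](ρ[b/c](R)) − π[v,e](ρ[e/c](R))) → 0

E1 result:
v | e
p | 8
p | 8
q | 4
q | 4
t | 6
t | 6
E2 result:
v | e
(0 rows)
Witness: ('q', 4) appears 2× in E1 but 0× in E2.

no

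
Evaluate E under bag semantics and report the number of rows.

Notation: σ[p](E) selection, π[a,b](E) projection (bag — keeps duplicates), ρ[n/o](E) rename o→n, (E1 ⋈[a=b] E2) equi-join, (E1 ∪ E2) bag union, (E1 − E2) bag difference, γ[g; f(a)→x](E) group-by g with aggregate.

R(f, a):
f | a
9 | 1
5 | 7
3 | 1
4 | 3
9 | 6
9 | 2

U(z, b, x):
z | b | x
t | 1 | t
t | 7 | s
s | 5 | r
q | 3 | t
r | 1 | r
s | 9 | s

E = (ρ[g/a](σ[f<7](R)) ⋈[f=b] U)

Row counts bottom-up:
  R → 6
  σ[f<7](R) → 3
  ρ[g/a](σ[f<7](R)) → 3
  U → 6
  (ρ[g/a](σ[f<7](R)) ⋈[f=b] U) → 2

|E| = 2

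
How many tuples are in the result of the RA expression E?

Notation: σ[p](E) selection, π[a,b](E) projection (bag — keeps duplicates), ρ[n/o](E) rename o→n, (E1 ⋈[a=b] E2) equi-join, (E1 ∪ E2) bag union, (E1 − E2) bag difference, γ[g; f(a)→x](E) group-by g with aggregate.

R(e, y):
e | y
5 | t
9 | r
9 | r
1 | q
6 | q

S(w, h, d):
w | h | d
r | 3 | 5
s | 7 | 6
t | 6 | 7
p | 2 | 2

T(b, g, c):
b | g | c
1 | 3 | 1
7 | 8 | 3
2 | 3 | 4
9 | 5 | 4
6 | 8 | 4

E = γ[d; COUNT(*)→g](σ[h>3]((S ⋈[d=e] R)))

Row counts bottom-up:
  S → 4
  R → 5
  (S ⋈[d=e] R) → 2
  σ[h>3]((S ⋈[d=e] R)) → 1
  γ[d; COUNT(*)→g](σ[h>3]((S ⋈[d=e] R))) → 1

|E| = 1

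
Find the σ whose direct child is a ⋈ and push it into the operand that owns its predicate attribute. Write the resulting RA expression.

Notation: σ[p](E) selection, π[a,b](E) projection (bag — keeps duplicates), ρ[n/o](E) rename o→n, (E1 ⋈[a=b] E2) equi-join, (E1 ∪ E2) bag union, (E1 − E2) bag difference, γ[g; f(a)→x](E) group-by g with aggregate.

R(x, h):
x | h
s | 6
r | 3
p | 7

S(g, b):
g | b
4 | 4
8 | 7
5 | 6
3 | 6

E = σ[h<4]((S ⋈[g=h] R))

σ filters on h, owned by the right side.
E' = (S ⋈[g=h] σ[h<4](R))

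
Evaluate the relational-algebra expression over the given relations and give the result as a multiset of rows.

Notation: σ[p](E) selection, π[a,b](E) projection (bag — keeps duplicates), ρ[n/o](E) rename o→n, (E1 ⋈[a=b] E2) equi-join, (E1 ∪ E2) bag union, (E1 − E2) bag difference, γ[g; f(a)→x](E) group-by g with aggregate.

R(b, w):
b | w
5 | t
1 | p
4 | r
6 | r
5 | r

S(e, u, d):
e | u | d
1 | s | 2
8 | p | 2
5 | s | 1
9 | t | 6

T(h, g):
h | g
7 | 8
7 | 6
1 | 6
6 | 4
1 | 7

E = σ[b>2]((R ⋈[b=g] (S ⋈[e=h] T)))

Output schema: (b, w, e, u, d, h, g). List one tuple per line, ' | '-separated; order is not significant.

Row counts bottom-up:
  R → 5
  S → 4
  T → 5
  (S ⋈[e=h] T) → 2
  (R ⋈[b=g] (S ⋈[e=h] T)) → 1
  σ[b>2]((R ⋈[b=g] (S ⋈[e=h] T))) → 1

== RESULT ==
b | w | e | u | d | h | g
6 | r | 1 | s | 2 | 1 | 6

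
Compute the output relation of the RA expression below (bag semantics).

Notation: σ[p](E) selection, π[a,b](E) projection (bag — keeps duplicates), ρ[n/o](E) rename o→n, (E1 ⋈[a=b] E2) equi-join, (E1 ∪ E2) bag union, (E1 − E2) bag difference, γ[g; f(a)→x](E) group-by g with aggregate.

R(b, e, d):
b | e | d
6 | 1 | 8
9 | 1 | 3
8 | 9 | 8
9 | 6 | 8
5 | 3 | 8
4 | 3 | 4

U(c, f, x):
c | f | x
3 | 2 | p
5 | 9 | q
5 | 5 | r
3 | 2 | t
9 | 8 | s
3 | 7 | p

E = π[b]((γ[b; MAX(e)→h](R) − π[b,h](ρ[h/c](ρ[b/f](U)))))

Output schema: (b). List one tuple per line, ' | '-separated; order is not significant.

Subexpression sizes:
  R → 6
  γ[b; MAX(e)→h](R) → 5
  U → 6
  ρ[b/f](U) → 6
  ρ[h/c](ρ[b/f](U)) → 6
  π[b,h](ρ[h/c](ρ[b/f](U))) → 6
  (γ[b; MAX(e)→h](R) − π[b,h](ρ[h/c](ρ[b/f](U)))) → 4
  π[b]((γ[b; MAX(e)→h](R) − π[b,h](ρ[h/c](ρ[b/f](U))))) → 4

== RESULT ==
b
4
5
6
9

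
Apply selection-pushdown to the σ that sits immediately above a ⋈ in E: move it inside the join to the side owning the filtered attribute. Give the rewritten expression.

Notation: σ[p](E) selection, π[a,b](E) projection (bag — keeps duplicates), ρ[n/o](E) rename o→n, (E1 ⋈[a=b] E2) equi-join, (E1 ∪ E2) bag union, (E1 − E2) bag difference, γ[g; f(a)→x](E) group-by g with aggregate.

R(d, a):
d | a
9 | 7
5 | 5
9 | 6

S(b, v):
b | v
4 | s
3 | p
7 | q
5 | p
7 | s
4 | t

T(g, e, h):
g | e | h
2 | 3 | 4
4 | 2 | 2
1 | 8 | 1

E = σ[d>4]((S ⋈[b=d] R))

σ filters on d, owned by the right side.
E' = (S ⋈[b=d] σ[d>4](R))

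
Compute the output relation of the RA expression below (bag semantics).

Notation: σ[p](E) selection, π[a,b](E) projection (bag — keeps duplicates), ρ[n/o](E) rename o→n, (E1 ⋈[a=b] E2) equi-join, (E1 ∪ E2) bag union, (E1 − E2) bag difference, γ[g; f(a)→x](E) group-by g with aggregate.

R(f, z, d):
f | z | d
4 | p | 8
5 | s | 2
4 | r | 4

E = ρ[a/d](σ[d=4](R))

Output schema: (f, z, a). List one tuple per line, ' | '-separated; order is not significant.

Stepwise |·|:
  R → 3
  σ[d=4](R) → 1
  ρ[a/d](σ[d=4](R)) → 1

== RESULT ==
f | z | a
4 | r | 4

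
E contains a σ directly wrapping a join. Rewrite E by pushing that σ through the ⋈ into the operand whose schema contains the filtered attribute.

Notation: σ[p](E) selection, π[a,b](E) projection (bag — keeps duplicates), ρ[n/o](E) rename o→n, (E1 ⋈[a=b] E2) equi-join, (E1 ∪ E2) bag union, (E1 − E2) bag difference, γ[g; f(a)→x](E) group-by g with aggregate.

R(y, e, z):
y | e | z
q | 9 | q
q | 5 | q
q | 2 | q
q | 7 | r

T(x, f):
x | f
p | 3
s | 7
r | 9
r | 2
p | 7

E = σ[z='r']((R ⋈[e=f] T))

σ filters on z, owned by the left side.
E' = (σ[z='r'](R) ⋈[e=f] T)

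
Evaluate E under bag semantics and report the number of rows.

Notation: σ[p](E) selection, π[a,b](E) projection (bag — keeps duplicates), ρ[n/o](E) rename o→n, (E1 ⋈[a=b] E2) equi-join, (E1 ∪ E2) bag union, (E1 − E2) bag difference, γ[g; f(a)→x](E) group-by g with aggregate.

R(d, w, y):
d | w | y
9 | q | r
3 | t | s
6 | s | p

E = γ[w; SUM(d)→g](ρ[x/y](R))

Row counts bottom-up:
  R → 3
  ρ[x/y](R) → 3
  γ[w; SUM(d)→g](ρ[x/y](R)) → 3

|E| = 3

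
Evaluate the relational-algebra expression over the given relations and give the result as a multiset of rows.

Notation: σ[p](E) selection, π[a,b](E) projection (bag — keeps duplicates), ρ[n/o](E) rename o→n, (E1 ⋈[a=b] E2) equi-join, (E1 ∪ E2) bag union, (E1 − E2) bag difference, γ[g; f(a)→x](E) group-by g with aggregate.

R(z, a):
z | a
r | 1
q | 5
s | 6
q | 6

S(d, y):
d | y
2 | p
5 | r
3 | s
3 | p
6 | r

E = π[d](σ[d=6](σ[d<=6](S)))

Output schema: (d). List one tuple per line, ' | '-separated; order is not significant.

Row counts bottom-up:
  S → 5
  σ[d<=6](S) → 5
  σ[d=6](σ[d<=6](S)) → 1
  π[d](σ[d=6](σ[d<=6](S))) → 1

== RESULT ==
d
6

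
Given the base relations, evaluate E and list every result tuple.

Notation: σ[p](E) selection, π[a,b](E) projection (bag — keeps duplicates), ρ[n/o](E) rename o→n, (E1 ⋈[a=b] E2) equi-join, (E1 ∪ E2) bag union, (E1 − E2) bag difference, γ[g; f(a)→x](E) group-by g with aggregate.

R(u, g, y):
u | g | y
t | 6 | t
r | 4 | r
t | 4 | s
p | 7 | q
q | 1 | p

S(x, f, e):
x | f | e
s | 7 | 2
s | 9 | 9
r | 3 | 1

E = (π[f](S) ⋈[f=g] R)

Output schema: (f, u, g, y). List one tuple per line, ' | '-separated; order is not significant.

Stepwise |·|:
  S → 3
  π[f](S) → 3
  R → 5
  (π[f](S) ⋈[f=g] R) → 1

== RESULT ==
f | u | g | y
7 | p | 7 | q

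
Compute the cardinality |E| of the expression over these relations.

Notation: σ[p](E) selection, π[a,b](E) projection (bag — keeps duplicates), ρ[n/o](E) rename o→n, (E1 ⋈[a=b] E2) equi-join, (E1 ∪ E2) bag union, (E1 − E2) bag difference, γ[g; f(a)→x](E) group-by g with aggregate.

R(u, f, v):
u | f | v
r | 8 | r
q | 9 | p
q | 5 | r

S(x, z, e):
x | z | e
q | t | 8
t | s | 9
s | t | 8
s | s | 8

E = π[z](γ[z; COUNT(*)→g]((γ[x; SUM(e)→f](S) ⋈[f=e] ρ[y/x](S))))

Per-node cardinality:
  S → 4
  γ[x; SUM(e)→f](S) → 3
  S → 4
  ρ[y/x](S) → 4
  (γ[x; SUM(e)→f](S) ⋈[f=e] ρ[y/x](S)) → 4
  γ[z; COUNT(*)→g]((γ[x; SUM(e)→f](S) ⋈[f=e] ρ[y/x](S))) → 2
  π[z](γ[z; COUNT(*)→g]((γ[x; SUM(e)→f](S) ⋈[f=e] ρ[y/x](S)))) → 2

|E| = 2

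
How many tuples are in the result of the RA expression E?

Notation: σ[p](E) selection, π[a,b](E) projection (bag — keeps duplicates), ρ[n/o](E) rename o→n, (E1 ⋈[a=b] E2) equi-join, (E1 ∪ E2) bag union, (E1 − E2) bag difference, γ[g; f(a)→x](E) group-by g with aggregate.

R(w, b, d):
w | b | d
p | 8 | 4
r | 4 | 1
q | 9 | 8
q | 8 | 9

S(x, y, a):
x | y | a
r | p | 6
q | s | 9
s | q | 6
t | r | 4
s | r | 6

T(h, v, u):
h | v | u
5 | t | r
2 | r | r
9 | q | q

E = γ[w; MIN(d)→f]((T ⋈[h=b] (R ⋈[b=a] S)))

Stepwise |·|:
  T → 3
  R → 4
  S → 5
  (R ⋈[b=a] S) → 2
  (T ⋈[h=b] (R ⋈[b=a] S)) → 1
  γ[w; MIN(d)→f]((T ⋈[h=b] (R ⋈[b=a] S))) → 1

|E| = 1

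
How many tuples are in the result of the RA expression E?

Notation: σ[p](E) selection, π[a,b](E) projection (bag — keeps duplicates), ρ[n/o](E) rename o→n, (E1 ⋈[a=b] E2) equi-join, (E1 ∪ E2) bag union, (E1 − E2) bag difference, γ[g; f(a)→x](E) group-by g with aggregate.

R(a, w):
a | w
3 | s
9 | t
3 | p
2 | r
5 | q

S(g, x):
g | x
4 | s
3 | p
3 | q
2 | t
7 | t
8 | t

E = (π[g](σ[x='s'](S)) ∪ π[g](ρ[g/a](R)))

Subexpression sizes:
  S → 6
  σ[x='s'](S) → 1
  π[g](σ[x='s'](S)) → 1
  R → 5
  ρ[g/a](R) → 5
  π[g](ρ[g/a](R)) → 5
  (π[g](σ[x='s'](S)) ∪ π[g](ρ[g/a](R))) → 6

|E| = 6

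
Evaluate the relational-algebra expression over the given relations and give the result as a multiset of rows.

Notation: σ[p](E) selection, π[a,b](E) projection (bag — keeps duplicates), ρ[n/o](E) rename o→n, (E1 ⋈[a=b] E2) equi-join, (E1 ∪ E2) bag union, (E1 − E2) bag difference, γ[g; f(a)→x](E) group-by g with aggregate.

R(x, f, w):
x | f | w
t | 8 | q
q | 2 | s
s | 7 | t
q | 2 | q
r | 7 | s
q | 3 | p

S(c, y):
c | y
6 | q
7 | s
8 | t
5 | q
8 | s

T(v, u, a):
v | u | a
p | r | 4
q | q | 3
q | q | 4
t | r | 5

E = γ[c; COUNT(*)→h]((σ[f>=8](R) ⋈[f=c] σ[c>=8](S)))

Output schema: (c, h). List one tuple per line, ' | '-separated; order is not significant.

Per-node cardinality:
  R → 6
  σ[f>=8](R) → 1
  S → 5
  σ[c>=8](S) → 2
  (σ[f>=8](R) ⋈[f=c] σ[c>=8](S)) → 2
  γ[c; COUNT(*)→h]((σ[f>=8](R) ⋈[f=c] σ[c>=8](S))) → 1

== RESULT ==
c | h
8 | 2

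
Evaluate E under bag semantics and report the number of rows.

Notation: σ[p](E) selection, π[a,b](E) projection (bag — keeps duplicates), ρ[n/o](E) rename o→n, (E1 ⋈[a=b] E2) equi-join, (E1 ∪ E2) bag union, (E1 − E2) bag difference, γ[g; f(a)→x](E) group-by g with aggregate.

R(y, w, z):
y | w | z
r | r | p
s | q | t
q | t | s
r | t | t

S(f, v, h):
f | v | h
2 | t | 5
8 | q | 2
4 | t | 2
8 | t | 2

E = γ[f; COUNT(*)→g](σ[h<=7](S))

Subexpression sizes:
  S → 4
  σ[h<=7](S) → 4
  γ[f; COUNT(*)→g](σ[h<=7](S)) → 3

|E| = 3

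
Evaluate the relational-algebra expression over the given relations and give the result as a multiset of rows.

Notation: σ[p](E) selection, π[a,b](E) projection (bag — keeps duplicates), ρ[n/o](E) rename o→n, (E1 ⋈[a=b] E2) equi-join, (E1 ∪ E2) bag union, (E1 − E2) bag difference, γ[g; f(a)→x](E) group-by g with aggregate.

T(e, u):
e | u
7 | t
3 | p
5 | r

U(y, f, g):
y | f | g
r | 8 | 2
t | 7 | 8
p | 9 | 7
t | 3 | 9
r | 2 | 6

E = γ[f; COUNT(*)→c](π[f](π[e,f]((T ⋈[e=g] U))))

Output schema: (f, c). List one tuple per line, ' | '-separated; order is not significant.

Per-node cardinality:
  T → 3
  U → 5
  (T ⋈[e=g] U) → 1
  π[e,f]((T ⋈[e=g] U)) → 1
  π[f](π[e,f]((T ⋈[e=g] U))) → 1
  γ[f; COUNT(*)→c](π[f](π[e,f]((T ⋈[e=g] U)))) → 1

== RESULT ==
f | c
9 | 1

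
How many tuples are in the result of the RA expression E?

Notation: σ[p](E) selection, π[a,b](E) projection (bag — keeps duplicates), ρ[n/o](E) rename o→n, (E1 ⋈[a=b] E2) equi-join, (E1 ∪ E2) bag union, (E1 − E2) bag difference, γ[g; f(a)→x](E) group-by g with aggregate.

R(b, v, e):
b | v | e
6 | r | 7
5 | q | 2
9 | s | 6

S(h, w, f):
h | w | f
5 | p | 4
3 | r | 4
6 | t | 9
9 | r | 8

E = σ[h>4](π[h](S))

Per-node cardinality:
  S → 4
  π[h](S) → 4
  σ[h>4](π[h](S)) → 3

|E| = 3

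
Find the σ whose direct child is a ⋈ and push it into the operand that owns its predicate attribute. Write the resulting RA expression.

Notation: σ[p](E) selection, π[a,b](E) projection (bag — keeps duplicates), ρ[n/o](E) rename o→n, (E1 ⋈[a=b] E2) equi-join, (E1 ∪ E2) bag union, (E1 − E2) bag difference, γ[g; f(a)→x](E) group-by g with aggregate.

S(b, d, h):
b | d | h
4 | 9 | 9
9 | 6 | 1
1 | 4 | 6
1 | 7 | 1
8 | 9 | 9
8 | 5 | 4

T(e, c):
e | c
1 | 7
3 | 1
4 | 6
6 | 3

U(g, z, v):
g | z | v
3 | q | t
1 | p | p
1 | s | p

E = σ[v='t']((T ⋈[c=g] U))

σ filters on v, owned by the right side.
E' = (T ⋈[c=g] σ[v='t'](U))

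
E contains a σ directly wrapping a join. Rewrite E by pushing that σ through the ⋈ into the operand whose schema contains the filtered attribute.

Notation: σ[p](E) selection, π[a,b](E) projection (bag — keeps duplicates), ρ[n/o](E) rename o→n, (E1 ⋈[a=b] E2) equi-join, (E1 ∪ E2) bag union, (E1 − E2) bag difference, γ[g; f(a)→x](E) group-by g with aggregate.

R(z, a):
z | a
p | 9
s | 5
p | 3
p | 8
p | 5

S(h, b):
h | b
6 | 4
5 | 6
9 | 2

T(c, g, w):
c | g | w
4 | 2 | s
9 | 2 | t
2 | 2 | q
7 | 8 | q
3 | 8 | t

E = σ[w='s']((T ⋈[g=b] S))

σ filters on w, owned by the left side.
E' = (σ[w='s'](T) ⋈[g=b] S)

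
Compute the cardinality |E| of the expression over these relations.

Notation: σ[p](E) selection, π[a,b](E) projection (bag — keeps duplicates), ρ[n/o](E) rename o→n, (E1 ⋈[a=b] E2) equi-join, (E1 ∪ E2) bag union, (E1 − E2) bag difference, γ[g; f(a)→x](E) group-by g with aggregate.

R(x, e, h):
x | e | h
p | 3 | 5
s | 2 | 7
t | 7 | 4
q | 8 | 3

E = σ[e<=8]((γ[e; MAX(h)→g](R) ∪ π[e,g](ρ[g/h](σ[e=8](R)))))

Subexpression sizes:
  R → 4
  γ[e; MAX(h)→g](R) → 4
  R → 4
  σ[e=8](R) → 1
  ρ[g/h](σ[e=8](R)) → 1
  π[e,g](ρ[g/h](σ[e=8](R))) → 1
  (γ[e; MAX(h)→g](R) ∪ π[e,g](ρ[g/h](σ[e=8](R)))) → 5
  σ[e<=8]((γ[e; MAX(h)→g](R) ∪ π[e,g](ρ[g/h](σ[e=8](R))))) → 5

|E| = 5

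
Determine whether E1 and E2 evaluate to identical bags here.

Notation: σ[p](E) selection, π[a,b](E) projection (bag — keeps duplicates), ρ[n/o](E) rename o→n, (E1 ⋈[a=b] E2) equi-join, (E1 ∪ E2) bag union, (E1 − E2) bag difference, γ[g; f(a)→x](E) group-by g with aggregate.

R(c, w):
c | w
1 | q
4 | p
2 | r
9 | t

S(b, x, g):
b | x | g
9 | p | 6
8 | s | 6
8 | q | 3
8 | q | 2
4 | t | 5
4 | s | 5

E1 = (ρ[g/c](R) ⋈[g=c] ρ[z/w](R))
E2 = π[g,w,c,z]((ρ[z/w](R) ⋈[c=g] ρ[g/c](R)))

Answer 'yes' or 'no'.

E1 per-node cardinality:
  R → 4
  ρ[g/c](R) → 4
  R → 4
  ρ[z/w](R) → 4
  (ρ[g/c](R) ⋈[g=c] ρ[z/w](R)) → 4
E2 per-node cardinality:
  R → 4
  ρ[z/w](R) → 4
  R → 4
  ρ[g/c](R) → 4
  (ρ[z/w](R) ⋈[c=g] ρ[g/c](R)) → 4
  π[g,w,c,z]((ρ[z/w](R) ⋈[c=g] ρ[g/c](R))) → 4

E1 and E2 produce the same multiset:
g | w | c | z
1 | q | 1 | q
2 | r | 2 | r
4 | p | 4 | p
9 | t | 9 | t

yes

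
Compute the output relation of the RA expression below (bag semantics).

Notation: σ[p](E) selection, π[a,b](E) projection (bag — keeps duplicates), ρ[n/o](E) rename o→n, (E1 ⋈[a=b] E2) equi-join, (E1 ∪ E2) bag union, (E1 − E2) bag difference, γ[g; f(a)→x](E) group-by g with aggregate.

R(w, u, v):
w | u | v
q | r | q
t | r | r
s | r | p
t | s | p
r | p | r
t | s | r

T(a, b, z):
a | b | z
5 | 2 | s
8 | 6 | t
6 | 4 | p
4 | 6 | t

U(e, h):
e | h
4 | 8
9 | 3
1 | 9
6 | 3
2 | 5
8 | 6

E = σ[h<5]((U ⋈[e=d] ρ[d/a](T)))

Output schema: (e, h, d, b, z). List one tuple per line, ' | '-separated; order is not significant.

Stepwise |·|:
  U → 6
  T → 4
  ρ[d/a](T) → 4
  (U ⋈[e=d] ρ[d/a](T)) → 3
  σ[h<5]((U ⋈[e=d] ρ[d/a](T))) → 1

== RESULT ==
e | h | d | b | z
6 | 3 | 6 | 4 | p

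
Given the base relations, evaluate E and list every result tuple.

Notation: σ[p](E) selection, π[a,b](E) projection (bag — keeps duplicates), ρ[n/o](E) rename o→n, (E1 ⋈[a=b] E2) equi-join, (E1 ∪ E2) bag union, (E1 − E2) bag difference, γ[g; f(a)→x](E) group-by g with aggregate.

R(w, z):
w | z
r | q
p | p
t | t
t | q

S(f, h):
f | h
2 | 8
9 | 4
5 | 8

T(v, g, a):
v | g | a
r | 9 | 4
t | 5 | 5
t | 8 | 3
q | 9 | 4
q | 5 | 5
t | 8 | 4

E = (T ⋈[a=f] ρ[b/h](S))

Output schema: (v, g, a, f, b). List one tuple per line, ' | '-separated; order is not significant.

Subexpression sizes:
  T → 6
  S → 3
  ρ[b/h](S) → 3
  (T ⋈[a=f] ρ[b/h](S)) → 2

== RESULT ==
v | g | a | f | b
q | 5 | 5 | 5 | 8
t | 5 | 5 | 5 | 8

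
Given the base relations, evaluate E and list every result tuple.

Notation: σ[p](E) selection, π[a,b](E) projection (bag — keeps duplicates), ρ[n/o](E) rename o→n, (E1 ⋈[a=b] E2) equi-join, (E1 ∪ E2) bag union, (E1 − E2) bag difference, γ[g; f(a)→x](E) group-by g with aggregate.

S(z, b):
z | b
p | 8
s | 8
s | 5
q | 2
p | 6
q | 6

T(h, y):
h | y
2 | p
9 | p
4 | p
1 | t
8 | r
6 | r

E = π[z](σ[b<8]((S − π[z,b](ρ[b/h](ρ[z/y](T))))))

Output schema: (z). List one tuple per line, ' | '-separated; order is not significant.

Subexpression sizes:
  S → 6
  T → 6
  ρ[z/y](T) → 6
  ρ[b/h](ρ[z/y](T)) → 6
  π[z,b](ρ[b/h](ρ[z/y](T))) → 6
  (S − π[z,b](ρ[b/h](ρ[z/y](T)))) → 6
  σ[b<8]((S − π[z,b](ρ[b/h](ρ[z/y](T))))) → 4
  π[z](σ[b<8]((S − π[z,b](ρ[b/h](ρ[z/y](T)))))) → 4

== RESULT ==
z
p
q
q
s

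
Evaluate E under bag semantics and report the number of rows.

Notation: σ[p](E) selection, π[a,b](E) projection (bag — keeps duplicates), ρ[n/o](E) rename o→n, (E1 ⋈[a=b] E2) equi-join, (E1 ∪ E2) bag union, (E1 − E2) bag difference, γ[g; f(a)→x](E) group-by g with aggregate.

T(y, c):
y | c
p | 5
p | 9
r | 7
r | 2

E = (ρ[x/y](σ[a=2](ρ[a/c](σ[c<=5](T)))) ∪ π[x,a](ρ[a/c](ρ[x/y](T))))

Stepwise |·|:
  T → 4
  σ[c<=5](T) → 2
  ρ[a/c](σ[c<=5](T)) → 2
  σ[a=2](ρ[a/c](σ[c<=5](T))) → 1
  ρ[x/y](σ[a=2](ρ[a/c](σ[c<=5](T)))) → 1
  T → 4
  ρ[x/y](T) → 4
  ρ[a/c](ρ[x/y](T)) → 4
  π[x,a](ρ[a/c](ρ[x/y](T))) → 4
  (ρ[x/y](σ[a=2](ρ[a/c](σ[c<=5](T)))) ∪ π[x,a](ρ[a/c](ρ[x/y](T)))) → 5

|E| = 5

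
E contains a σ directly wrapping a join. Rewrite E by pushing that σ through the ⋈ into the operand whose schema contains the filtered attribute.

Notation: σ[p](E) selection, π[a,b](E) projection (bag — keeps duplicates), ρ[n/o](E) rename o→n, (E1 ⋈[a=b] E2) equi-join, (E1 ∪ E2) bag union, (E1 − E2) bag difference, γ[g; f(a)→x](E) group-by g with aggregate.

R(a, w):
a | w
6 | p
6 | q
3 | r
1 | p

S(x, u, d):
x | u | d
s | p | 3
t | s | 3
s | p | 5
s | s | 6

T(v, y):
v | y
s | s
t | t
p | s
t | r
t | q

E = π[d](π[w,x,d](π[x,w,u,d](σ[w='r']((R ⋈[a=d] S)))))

σ filters on w, owned by the left side.
E' = π[d](π[w,x,d](π[x,w,u,d]((σ[w='r'](R) ⋈[a=d] S))))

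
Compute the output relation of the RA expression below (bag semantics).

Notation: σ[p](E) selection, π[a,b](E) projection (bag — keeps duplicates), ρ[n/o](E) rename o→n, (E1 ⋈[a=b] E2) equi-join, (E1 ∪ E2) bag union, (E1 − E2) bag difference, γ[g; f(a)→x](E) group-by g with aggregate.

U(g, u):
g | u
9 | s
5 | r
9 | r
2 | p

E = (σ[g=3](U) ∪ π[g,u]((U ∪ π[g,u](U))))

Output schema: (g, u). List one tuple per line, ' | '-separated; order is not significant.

Per-node cardinality:
  U → 4
  σ[g=3](U) → 0
  U → 4
  U → 4
  π[g,u](U) → 4
  (U ∪ π[g,u](U)) → 8
  π[g,u]((U ∪ π[g,u](U))) → 8
  (σ[g=3](U) ∪ π[g,u]((U ∪ π[g,u](U)))) → 8

== RESULT ==
g | u
2 | p
2 | p
5 | r
5 | r
9 | r
9 | r
9 | s
9 | s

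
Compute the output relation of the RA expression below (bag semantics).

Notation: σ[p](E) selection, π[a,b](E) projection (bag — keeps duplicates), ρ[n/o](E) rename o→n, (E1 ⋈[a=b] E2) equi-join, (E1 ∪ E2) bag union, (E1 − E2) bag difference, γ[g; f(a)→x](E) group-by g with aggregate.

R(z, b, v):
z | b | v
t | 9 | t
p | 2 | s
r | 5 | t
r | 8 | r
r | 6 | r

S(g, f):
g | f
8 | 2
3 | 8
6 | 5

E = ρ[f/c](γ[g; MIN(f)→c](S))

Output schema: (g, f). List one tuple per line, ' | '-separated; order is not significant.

Stepwise |·|:
  S → 3
  γ[g; MIN(f)→c](S) → 3
  ρ[f/c](γ[g; MIN(f)→c](S)) → 3

== RESULT ==
g | f
3 | 8
6 | 5
8 | 2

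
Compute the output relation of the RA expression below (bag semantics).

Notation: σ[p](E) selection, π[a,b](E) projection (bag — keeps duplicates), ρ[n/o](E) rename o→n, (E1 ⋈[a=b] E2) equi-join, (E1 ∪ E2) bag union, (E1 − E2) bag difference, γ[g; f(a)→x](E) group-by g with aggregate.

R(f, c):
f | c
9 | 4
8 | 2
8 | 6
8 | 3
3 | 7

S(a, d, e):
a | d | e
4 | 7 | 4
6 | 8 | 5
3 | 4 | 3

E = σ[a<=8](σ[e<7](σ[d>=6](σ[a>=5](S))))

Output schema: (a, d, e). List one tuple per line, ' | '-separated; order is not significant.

Per-node cardinality:
  S → 3
  σ[a>=5](S) → 1
  σ[d>=6](σ[a>=5](S)) → 1
  σ[e<7](σ[d>=6](σ[a>=5](S))) → 1
  σ[a<=8](σ[e<7](σ[d>=6](σ[a>=5](S)))) → 1

== RESULT ==
a | d | e
6 | 8 | 5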